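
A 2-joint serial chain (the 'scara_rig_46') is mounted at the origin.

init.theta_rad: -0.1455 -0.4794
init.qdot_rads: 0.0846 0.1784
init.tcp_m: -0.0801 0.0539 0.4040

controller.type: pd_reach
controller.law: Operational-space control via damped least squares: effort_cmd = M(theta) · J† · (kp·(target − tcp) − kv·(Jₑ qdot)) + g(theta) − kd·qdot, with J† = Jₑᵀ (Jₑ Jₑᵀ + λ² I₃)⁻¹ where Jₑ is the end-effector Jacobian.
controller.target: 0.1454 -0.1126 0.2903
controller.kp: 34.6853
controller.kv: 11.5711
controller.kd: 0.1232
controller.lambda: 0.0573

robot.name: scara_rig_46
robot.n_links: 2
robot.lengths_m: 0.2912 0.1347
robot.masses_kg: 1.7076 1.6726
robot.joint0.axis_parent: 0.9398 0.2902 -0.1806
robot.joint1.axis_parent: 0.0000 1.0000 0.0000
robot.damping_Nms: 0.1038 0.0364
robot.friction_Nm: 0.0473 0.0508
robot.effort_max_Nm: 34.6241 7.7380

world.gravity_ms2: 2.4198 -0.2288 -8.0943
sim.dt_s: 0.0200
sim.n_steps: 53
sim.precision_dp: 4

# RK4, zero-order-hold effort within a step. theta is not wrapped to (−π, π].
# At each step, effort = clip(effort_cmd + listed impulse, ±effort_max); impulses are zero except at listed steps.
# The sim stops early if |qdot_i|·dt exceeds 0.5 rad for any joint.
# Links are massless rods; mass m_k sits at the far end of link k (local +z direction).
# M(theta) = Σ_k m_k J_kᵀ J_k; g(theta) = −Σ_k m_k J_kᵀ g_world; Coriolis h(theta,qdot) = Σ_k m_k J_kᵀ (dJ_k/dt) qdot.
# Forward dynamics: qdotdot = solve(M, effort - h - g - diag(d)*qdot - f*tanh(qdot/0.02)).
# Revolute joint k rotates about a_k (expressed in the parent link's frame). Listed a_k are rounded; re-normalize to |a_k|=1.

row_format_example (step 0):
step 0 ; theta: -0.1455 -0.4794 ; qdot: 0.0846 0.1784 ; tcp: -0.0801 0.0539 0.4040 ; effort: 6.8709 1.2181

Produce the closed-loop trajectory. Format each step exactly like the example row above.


step 1 ; theta: -0.1408 -0.4736 ; qdot: 0.3892 0.4049 ; tcp: -0.0788 0.0523 0.4047 ; effort: 5.2861 1.0238
step 2 ; theta: -0.1307 -0.4638 ; qdot: 0.6183 0.5804 ; tcp: -0.0764 0.0487 0.4061 ; effort: 3.9578 0.8660
step 3 ; theta: -0.1166 -0.4507 ; qdot: 0.7860 0.7253 ; tcp: -0.0730 0.0436 0.4078 ; effort: 2.8394 0.7326
step 4 ; theta: -0.0998 -0.4350 ; qdot: 0.9040 0.8503 ; tcp: -0.0690 0.0375 0.4098 ; effort: 1.8929 0.6158
step 5 ; theta: -0.0809 -0.4170 ; qdot: 0.9824 0.9608 ; tcp: -0.0645 0.0306 0.4118 ; effort: 1.0878 0.5105
step 6 ; theta: -0.0608 -0.3968 ; qdot: 1.0295 1.0597 ; tcp: -0.0595 0.0231 0.4138 ; effort: 0.3997 0.4134
step 7 ; theta: -0.0400 -0.3748 ; qdot: 1.0520 1.1481 ; tcp: -0.0542 0.0153 0.4157 ; effort: -0.1913 0.3224
step 8 ; theta: -0.0189 -0.3511 ; qdot: 1.0554 1.2270 ; tcp: -0.0486 0.0073 0.4174 ; effort: -0.7012 0.2358
step 9 ; theta: 0.0021 -0.3259 ; qdot: 1.0442 1.2968 ; tcp: -0.0429 -0.0008 0.4188 ; effort: -1.1429 0.1525
step 10 ; theta: 0.0227 -0.2994 ; qdot: 1.0220 1.3580 ; tcp: -0.0370 -0.0088 0.4201 ; effort: -1.5270 0.0719
step 11 ; theta: 0.0428 -0.2717 ; qdot: 0.9916 1.4112 ; tcp: -0.0310 -0.0167 0.4210 ; effort: -1.8622 -0.0066
step 12 ; theta: 0.0623 -0.2431 ; qdot: 0.9556 1.4568 ; tcp: -0.0249 -0.0244 0.4217 ; effort: -2.1557 -0.0833
step 13 ; theta: 0.0810 -0.2136 ; qdot: 0.9156 1.4955 ; tcp: -0.0189 -0.0318 0.4222 ; effort: -2.4134 -0.1584
step 14 ; theta: 0.0989 -0.1835 ; qdot: 0.8731 1.5276 ; tcp: -0.0128 -0.0390 0.4224 ; effort: -2.6402 -0.2321
step 15 ; theta: 0.1159 -0.1527 ; qdot: 0.8293 1.5537 ; tcp: -0.0067 -0.0459 0.4223 ; effort: -2.8403 -0.3044
step 16 ; theta: 0.1320 -0.1215 ; qdot: 0.7851 1.5743 ; tcp: -0.0007 -0.0524 0.4220 ; effort: -3.0173 -0.3752
step 17 ; theta: 0.1473 -0.0899 ; qdot: 0.7411 1.5898 ; tcp: 0.0053 -0.0586 0.4214 ; effort: -3.1740 -0.4447
step 18 ; theta: 0.1616 -0.0581 ; qdot: 0.6979 1.6007 ; tcp: 0.0111 -0.0645 0.4207 ; effort: -3.3131 -0.5126
step 19 ; theta: 0.1752 -0.0261 ; qdot: 0.6558 1.6072 ; tcp: 0.0169 -0.0700 0.4197 ; effort: -3.4367 -0.5790
step 20 ; theta: 0.1879 0.0061 ; qdot: 0.6152 1.6097 ; tcp: 0.0226 -0.0752 0.4186 ; effort: -3.5466 -0.6437
step 21 ; theta: 0.1998 0.0382 ; qdot: 0.5762 1.6086 ; tcp: 0.0282 -0.0800 0.4173 ; effort: -3.6444 -0.7066
step 22 ; theta: 0.2109 0.0702 ; qdot: 0.5389 1.6041 ; tcp: 0.0337 -0.0845 0.4158 ; effort: -3.7316 -0.7677
step 23 ; theta: 0.2213 0.1022 ; qdot: 0.5034 1.5965 ; tcp: 0.0390 -0.0887 0.4142 ; effort: -3.8092 -0.8269
step 24 ; theta: 0.2311 0.1340 ; qdot: 0.4698 1.5859 ; tcp: 0.0442 -0.0926 0.4125 ; effort: -3.8784 -0.8840
step 25 ; theta: 0.2401 0.1655 ; qdot: 0.4380 1.5727 ; tcp: 0.0493 -0.0962 0.4106 ; effort: -3.9400 -0.9392
step 26 ; theta: 0.2486 0.1967 ; qdot: 0.4080 1.5570 ; tcp: 0.0543 -0.0995 0.4087 ; effort: -3.9948 -0.9921
step 27 ; theta: 0.2565 0.2276 ; qdot: 0.3798 1.5390 ; tcp: 0.0590 -0.1026 0.4067 ; effort: -4.0435 -1.0430
step 28 ; theta: 0.2638 0.2582 ; qdot: 0.3532 1.5189 ; tcp: 0.0637 -0.1053 0.4045 ; effort: -4.0868 -1.0916
step 29 ; theta: 0.2706 0.2883 ; qdot: 0.3284 1.4970 ; tcp: 0.0681 -0.1079 0.4023 ; effort: -4.1250 -1.1380
step 30 ; theta: 0.2770 0.3179 ; qdot: 0.3050 1.4734 ; tcp: 0.0725 -0.1102 0.4001 ; effort: -4.1588 -1.1822
step 31 ; theta: 0.2828 0.3471 ; qdot: 0.2832 1.4482 ; tcp: 0.0766 -0.1123 0.3978 ; effort: -4.1885 -1.2242
step 32 ; theta: 0.2883 0.3758 ; qdot: 0.2628 1.4217 ; tcp: 0.0806 -0.1142 0.3954 ; effort: -4.2146 -1.2640
step 33 ; theta: 0.2934 0.4039 ; qdot: 0.2437 1.3939 ; tcp: 0.0845 -0.1159 0.3931 ; effort: -4.2373 -1.3016
step 34 ; theta: 0.2980 0.4314 ; qdot: 0.2259 1.3652 ; tcp: 0.0882 -0.1174 0.3907 ; effort: -4.2570 -1.3371
step 35 ; theta: 0.3024 0.4584 ; qdot: 0.2093 1.3355 ; tcp: 0.0917 -0.1188 0.3883 ; effort: -4.2740 -1.3705
step 36 ; theta: 0.3064 0.4848 ; qdot: 0.1938 1.3051 ; tcp: 0.0951 -0.1200 0.3859 ; effort: -4.2885 -1.4020
step 37 ; theta: 0.3102 0.5105 ; qdot: 0.1793 1.2742 ; tcp: 0.0983 -0.1210 0.3835 ; effort: -4.3008 -1.4314
step 38 ; theta: 0.3136 0.5357 ; qdot: 0.1659 1.2427 ; tcp: 0.1014 -0.1220 0.3811 ; effort: -4.3110 -1.4590
step 39 ; theta: 0.3168 0.5602 ; qdot: 0.1533 1.2109 ; tcp: 0.1044 -0.1228 0.3787 ; effort: -4.3194 -1.4847
step 40 ; theta: 0.3198 0.5840 ; qdot: 0.1416 1.1790 ; tcp: 0.1072 -0.1235 0.3764 ; effort: -4.3262 -1.5087
step 41 ; theta: 0.3225 0.6073 ; qdot: 0.1307 1.1469 ; tcp: 0.1098 -0.1241 0.3740 ; effort: -4.3314 -1.5310
step 42 ; theta: 0.3250 0.6299 ; qdot: 0.1206 1.1147 ; tcp: 0.1124 -0.1246 0.3717 ; effort: -4.3353 -1.5517
step 43 ; theta: 0.3273 0.6518 ; qdot: 0.1112 1.0827 ; tcp: 0.1148 -0.1250 0.3695 ; effort: -4.3380 -1.5709
step 44 ; theta: 0.3294 0.6731 ; qdot: 0.1024 1.0509 ; tcp: 0.1171 -0.1253 0.3672 ; effort: -4.3396 -1.5887
step 45 ; theta: 0.3314 0.6938 ; qdot: 0.0942 1.0193 ; tcp: 0.1192 -0.1256 0.3651 ; effort: -4.3403 -1.6051
step 46 ; theta: 0.3332 0.7139 ; qdot: 0.0866 0.9881 ; tcp: 0.1213 -0.1258 0.3629 ; effort: -4.3401 -1.6203
step 47 ; theta: 0.3349 0.7333 ; qdot: 0.0796 0.9572 ; tcp: 0.1232 -0.1260 0.3608 ; effort: -4.3391 -1.6342
step 48 ; theta: 0.3364 0.7521 ; qdot: 0.0730 0.9268 ; tcp: 0.1250 -0.1261 0.3587 ; effort: -4.3375 -1.6470
step 49 ; theta: 0.3378 0.7703 ; qdot: 0.0669 0.8968 ; tcp: 0.1268 -0.1261 0.3567 ; effort: -4.3352 -1.6588
step 50 ; theta: 0.3391 0.7880 ; qdot: 0.0613 0.8674 ; tcp: 0.1284 -0.1261 0.3548 ; effort: -4.3325 -1.6696
step 51 ; theta: 0.3403 0.8050 ; qdot: 0.0560 0.8386 ; tcp: 0.1299 -0.1261 0.3529 ; effort: -4.3294 -1.6795
step 52 ; theta: 0.3413 0.8215 ; qdot: 0.0511 0.8104 ; tcp: 0.1314 -0.1260 0.3510 ; effort: -4.3258 -1.6885
step 53 ; theta: 0.3423 0.8374 ; qdot: 0.0466 0.7828 ; tcp: 0.1328 -0.1259 0.3492


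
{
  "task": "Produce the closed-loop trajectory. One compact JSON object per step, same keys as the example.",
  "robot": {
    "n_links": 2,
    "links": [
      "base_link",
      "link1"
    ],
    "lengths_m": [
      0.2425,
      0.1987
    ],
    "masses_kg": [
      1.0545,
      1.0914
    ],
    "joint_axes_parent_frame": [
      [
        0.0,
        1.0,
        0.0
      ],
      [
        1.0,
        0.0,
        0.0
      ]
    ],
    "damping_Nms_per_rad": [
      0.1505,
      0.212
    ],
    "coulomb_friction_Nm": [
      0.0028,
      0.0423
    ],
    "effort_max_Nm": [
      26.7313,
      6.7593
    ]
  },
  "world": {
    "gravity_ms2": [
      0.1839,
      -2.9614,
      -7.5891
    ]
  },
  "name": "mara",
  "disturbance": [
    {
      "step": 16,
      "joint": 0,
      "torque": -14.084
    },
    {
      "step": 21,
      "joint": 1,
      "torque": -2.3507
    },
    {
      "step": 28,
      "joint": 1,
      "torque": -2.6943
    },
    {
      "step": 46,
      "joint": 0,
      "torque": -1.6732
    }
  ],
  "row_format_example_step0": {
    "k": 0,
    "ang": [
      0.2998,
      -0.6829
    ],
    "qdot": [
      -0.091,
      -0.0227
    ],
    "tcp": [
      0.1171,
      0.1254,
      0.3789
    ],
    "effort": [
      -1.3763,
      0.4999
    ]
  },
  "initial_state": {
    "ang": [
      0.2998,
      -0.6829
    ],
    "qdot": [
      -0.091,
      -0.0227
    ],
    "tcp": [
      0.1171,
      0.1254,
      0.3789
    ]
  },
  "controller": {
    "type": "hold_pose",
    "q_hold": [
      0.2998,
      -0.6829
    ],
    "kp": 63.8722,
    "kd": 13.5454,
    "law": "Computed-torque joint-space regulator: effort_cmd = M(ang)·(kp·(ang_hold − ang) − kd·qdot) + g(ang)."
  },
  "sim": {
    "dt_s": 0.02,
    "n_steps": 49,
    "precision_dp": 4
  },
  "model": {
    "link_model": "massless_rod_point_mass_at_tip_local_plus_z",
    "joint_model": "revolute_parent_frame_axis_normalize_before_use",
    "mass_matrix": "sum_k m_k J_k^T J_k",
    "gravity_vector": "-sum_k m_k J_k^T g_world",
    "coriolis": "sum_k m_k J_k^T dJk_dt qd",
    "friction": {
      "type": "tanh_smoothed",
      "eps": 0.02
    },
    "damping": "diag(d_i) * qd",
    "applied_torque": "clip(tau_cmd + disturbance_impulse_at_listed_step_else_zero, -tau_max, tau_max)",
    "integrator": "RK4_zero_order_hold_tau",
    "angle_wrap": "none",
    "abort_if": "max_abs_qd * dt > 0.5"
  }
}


{"k":1,"ang":[0.2982,-0.6832],"qdot":[-0.0655,-0.0051],"tcp":[0.1165,0.1254,0.3791],"effort":[-1.426,0.4912]}
{"k":2,"ang":[0.2971,-0.6832],"qdot":[-0.045,-0.0008],"tcp":[0.1161,0.1254,0.3792],"effort":[-1.4687,0.4893]}
{"k":3,"ang":[0.2964,-0.6832],"qdot":[-0.0289,0.0001],"tcp":[0.1158,0.1254,0.3793],"effort":[-1.5051,0.489]}
{"k":4,"ang":[0.2959,-0.6832],"qdot":[-0.0163,0.0002],"tcp":[0.1157,0.1254,0.3794],"effort":[-1.5359,0.4891]}
{"k":5,"ang":[0.2957,-0.6832],"qdot":[-0.0068,0.0003],"tcp":[0.1156,0.1254,0.3794],"effort":[-1.5616,0.4891]}
{"k":6,"ang":[0.2956,-0.6832],"qdot":[0.0003,0.0003],"tcp":[0.1156,0.1254,0.3794],"effort":[-1.5828,0.4891]}
{"k":7,"ang":[0.2957,-0.6832],"qdot":[0.0055,0.0003],"tcp":[0.1156,0.1254,0.3794],"effort":[-1.6003,0.489]}
{"k":8,"ang":[0.2959,-0.6832],"qdot":[0.0091,0.0003],"tcp":[0.1156,0.1254,0.3794],"effort":[-1.6145,0.489]}
{"k":9,"ang":[0.2961,-0.6832],"qdot":[0.0115,0.0003],"tcp":[0.1157,0.1254,0.3794],"effort":[-1.6261,0.4889]}
{"k":10,"ang":[0.2963,-0.6832],"qdot":[0.0129,0.0003],"tcp":[0.1158,0.1254,0.3793],"effort":[-1.6355,0.4888]}
{"k":11,"ang":[0.2966,-0.6832],"qdot":[0.0136,0.0003],"tcp":[0.1159,0.1254,0.3793],"effort":[-1.6431,0.4887]}
{"k":12,"ang":[0.2968,-0.6832],"qdot":[0.0138,0.0003],"tcp":[0.116,0.1254,0.3793],"effort":[-1.6491,0.4886]}
{"k":13,"ang":[0.2971,-0.6832],"qdot":[0.0136,0.0003],"tcp":[0.1161,0.1254,0.3792],"effort":[-1.6539,0.4884]}
{"k":14,"ang":[0.2974,-0.6831],"qdot":[0.0131,0.0003],"tcp":[0.1162,0.1254,0.3792],"effort":[-1.6576,0.4883]}
{"k":15,"ang":[0.2976,-0.6831],"qdot":[0.0124,0.0003],"tcp":[0.1163,0.1254,0.3792],"effort":[-1.6604,0.4882]}
{"k":16,"ang":[0.2979,-0.6831],"qdot":[0.0116,0.0003],"tcp":[0.1164,0.1254,0.3791],"effort":[-15.7466,0.4881]}
{"k":17,"ang":[0.2861,-0.6831],"qdot":[-1.1883,0.0093],"tcp":[0.1119,0.1254,0.3805],"effort":[2.3701,0.4865]}
{"k":18,"ang":[0.2658,-0.6828],"qdot":[-0.84,0.0177],"tcp":[0.1042,0.1254,0.3827],"effort":[1.6716,0.4864]}
{"k":19,"ang":[0.2518,-0.6825],"qdot":[-0.5629,0.0107],"tcp":[0.0988,0.1253,0.3842],"effort":[1.0741,0.4933]}
{"k":20,"ang":[0.2427,-0.6823],"qdot":[-0.3451,0.0043],"tcp":[0.0954,0.1253,0.3851],"effort":[0.5656,0.4989]}
{"k":21,"ang":[0.2375,-0.6823],"qdot":[-0.1764,0.001],"tcp":[0.0934,0.1253,0.3856],"effort":[0.1354,-1.8487]}
{"k":22,"ang":[0.2353,-0.6927],"qdot":[-0.0483,-1.026],"tcp":[0.0922,0.1269,0.3845],"effort":[-0.2281,1.1479]}
{"k":23,"ang":[0.2353,-0.7093],"qdot":[0.0473,-0.6411],"tcp":[0.0917,0.1294,0.3824],"effort":[-0.531,0.9958]}
{"k":24,"ang":[0.2369,-0.7193],"qdot":[0.1163,-0.3685],"tcp":[0.092,0.1309,0.381],"effort":[-0.7791,0.8802]}
{"k":25,"ang":[0.2397,-0.7248],"qdot":[0.164,-0.1774],"tcp":[0.0929,0.1317,0.3801],"effort":[-0.982,0.7916]}
{"k":26,"ang":[0.2433,-0.727],"qdot":[0.1947,-0.0454],"tcp":[0.0942,0.1321,0.3795],"effort":[-1.1472,0.7231]}
{"k":27,"ang":[0.2474,-0.7271],"qdot":[0.212,0.028],"tcp":[0.0957,0.1321,0.3791],"effort":[-1.2807,0.6796]}
{"k":28,"ang":[0.2517,-0.7262],"qdot":[0.2193,0.0556],"tcp":[0.0974,0.1319,0.3787],"effort":[-1.3881,-2.0358]}
{"k":29,"ang":[0.2561,-0.7368],"qdot":[0.2203,-1.0904],"tcp":[0.0987,0.1335,0.377],"effort":[-1.4736,1.3722]}
{"k":30,"ang":[0.2604,-0.7539],"qdot":[0.2159,-0.6278],"tcp":[0.0997,0.136,0.3743],"effort":[-1.539,1.1751]}
{"k":31,"ang":[0.2647,-0.7632],"qdot":[0.2064,-0.3041],"tcp":[0.101,0.1373,0.3726],"effort":[-1.5881,1.0251]}
{"k":32,"ang":[0.2687,-0.767],"qdot":[0.1936,-0.0811],"tcp":[0.1023,0.1379,0.3717],"effort":[-1.6248,0.9101]}
{"k":33,"ang":[0.2724,-0.7671],"qdot":[0.1791,0.0549],"tcp":[0.1037,0.1379,0.3713],"effort":[-1.6521,0.8302]}
{"k":34,"ang":[0.2758,-0.7654],"qdot":[0.1637,0.121],"tcp":[0.1051,0.1377,0.3712],"effort":[-1.6719,0.7828]}
{"k":35,"ang":[0.2789,-0.7625],"qdot":[0.1482,0.1619],"tcp":[0.1063,0.1373,0.3713],"effort":[-1.6859,0.7457]}
{"k":36,"ang":[0.2817,-0.7591],"qdot":[0.133,0.1851],"tcp":[0.1075,0.1368,0.3714],"effort":[-1.6953,0.7161]}
{"k":37,"ang":[0.2842,-0.7553],"qdot":[0.1185,0.1959],"tcp":[0.1086,0.1362,0.3716],"effort":[-1.7012,0.6925]}
{"k":38,"ang":[0.2865,-0.7513],"qdot":[0.1049,0.1982],"tcp":[0.1096,0.1356,0.3719],"effort":[-1.7043,0.6733]}
{"k":39,"ang":[0.2884,-0.7474],"qdot":[0.0923,0.1949],"tcp":[0.1104,0.1351,0.3722],"effort":[-1.7053,0.6575]}
{"k":40,"ang":[0.2902,-0.7436],"qdot":[0.0807,0.1878],"tcp":[0.1112,0.1345,0.3725],"effort":[-1.7047,0.6445]}
{"k":41,"ang":[0.2917,-0.7399],"qdot":[0.0701,0.1785],"tcp":[0.1119,0.134,0.3728],"effort":[-1.703,0.6336]}
{"k":42,"ang":[0.293,-0.7365],"qdot":[0.0606,0.1678],"tcp":[0.1125,0.1335,0.3731],"effort":[-1.7005,0.6243]}
{"k":43,"ang":[0.2941,-0.7332],"qdot":[0.0521,0.1566],"tcp":[0.1131,0.133,0.3734],"effort":[-1.6975,0.6164]}
{"k":44,"ang":[0.2951,-0.7302],"qdot":[0.0446,0.1453],"tcp":[0.1136,0.1325,0.3737],"effort":[-1.6941,0.6096]}
{"k":45,"ang":[0.2959,-0.7274],"qdot":[0.038,0.1342],"tcp":[0.114,0.1321,0.3739],"effort":[-1.6907,0.6037]}
{"k":46,"ang":[0.2966,-0.7249],"qdot":[0.0321,0.1235],"tcp":[0.1143,0.1317,0.3742],"effort":[-3.3604,0.5985]}
{"k":47,"ang":[0.2957,-0.7225],"qdot":[-0.1178,0.1133],"tcp":[0.1141,0.1314,0.3746],"effort":[-1.2057,0.5944]}
{"k":48,"ang":[0.2938,-0.7203],"qdot":[-0.0795,0.1038],"tcp":[0.1135,0.1311,0.3751],"effort":[-1.2864,0.5912]}
{"k":49,"ang":[0.2925,-0.7183],"qdot":[-0.0494,0.0949],"tcp":[0.1131,0.1308,0.3754]}


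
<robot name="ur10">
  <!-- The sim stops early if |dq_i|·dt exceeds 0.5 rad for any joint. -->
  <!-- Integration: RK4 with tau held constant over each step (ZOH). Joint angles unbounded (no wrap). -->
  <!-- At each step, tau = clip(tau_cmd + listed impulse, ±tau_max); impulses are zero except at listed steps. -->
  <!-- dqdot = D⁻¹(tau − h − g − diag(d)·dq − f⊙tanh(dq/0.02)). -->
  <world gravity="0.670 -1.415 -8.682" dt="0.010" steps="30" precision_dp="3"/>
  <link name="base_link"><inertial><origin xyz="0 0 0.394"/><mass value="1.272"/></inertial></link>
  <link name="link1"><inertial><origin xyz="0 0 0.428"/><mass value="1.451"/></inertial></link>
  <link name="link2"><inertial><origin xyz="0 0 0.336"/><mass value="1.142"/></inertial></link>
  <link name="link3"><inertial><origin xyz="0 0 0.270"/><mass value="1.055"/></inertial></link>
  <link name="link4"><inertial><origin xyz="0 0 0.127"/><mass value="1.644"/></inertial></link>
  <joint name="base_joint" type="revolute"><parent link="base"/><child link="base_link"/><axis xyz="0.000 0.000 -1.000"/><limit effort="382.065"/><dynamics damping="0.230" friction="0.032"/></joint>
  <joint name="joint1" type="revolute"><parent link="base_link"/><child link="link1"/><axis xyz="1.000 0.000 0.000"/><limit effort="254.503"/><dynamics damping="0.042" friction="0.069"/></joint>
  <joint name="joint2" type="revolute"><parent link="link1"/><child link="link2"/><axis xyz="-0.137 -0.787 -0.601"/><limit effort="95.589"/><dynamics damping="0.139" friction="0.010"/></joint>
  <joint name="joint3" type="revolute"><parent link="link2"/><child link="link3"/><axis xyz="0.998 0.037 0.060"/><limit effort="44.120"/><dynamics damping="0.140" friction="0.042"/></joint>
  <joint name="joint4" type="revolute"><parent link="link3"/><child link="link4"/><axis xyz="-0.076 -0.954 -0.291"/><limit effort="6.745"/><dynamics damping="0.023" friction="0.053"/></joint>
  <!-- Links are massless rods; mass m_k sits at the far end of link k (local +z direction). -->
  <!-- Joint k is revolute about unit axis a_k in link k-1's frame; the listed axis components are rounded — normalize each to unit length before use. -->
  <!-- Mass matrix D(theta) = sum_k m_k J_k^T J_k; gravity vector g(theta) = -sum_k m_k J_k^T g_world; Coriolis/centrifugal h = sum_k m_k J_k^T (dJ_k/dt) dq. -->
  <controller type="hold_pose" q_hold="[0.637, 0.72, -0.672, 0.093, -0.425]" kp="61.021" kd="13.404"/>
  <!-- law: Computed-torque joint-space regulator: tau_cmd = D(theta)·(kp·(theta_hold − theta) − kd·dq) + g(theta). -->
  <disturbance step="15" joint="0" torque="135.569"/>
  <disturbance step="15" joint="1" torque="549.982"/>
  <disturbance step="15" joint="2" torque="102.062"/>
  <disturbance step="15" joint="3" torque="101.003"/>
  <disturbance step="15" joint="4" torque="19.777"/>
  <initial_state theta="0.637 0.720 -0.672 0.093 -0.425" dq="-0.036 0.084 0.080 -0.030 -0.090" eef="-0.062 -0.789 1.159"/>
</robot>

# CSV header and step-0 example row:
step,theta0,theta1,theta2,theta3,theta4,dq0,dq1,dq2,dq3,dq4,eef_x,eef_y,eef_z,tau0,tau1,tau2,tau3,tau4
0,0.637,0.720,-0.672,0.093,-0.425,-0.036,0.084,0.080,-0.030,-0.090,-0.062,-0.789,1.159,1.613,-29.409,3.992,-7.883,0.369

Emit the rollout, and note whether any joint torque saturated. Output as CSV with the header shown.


step,theta0,theta1,theta2,theta3,theta4,dq0,dq1,dq2,dq3,dq4,eef_x,eef_y,eef_z,tau0,tau1,tau2,tau3,tau4
1,0.637,0.721,-0.671,0.093,-0.426,-0.024,0.071,0.054,-0.024,-0.018,-0.062,-0.789,1.158,1.725,-29.099,4.060,-7.824,0.373
2,0.636,0.721,-0.671,0.093,-0.426,-0.018,0.059,0.043,-0.016,-0.003,-0.063,-0.790,1.158,1.829,-28.808,4.124,-7.769,0.382
3,0.636,0.722,-0.670,0.092,-0.426,-0.014,0.049,0.035,-0.009,-0.002,-0.063,-0.790,1.158,1.927,-28.536,4.183,-7.717,0.392
4,0.636,0.722,-0.670,0.092,-0.425,-0.011,0.040,0.029,-0.004,-0.002,-0.063,-0.790,1.158,2.018,-28.282,4.239,-7.667,0.402
5,0.636,0.723,-0.670,0.092,-0.425,-0.008,0.032,0.023,-0.001,-0.002,-0.064,-0.791,1.157,2.102,-28.047,4.291,-7.620,0.411
6,0.636,0.723,-0.670,0.092,-0.425,-0.005,0.026,0.018,0.001,-0.002,-0.064,-0.791,1.157,2.180,-27.828,4.339,-7.575,0.419
7,0.636,0.723,-0.670,0.092,-0.425,-0.003,0.020,0.013,0.002,-0.002,-0.064,-0.791,1.157,2.253,-27.626,4.384,-7.533,0.427
8,0.636,0.723,-0.669,0.092,-0.425,-0.002,0.015,0.010,0.003,-0.002,-0.064,-0.791,1.157,2.320,-27.440,4.425,-7.495,0.434
9,0.636,0.724,-0.669,0.092,-0.425,-0.001,0.011,0.007,0.003,-0.003,-0.064,-0.791,1.157,2.382,-27.270,4.463,-7.459,0.440
10,0.636,0.724,-0.669,0.092,-0.425,0.000,0.007,0.004,0.003,-0.003,-0.064,-0.791,1.157,2.439,-27.114,4.497,-7.426,0.446
11,0.636,0.724,-0.669,0.092,-0.425,0.001,0.004,0.002,0.003,-0.003,-0.064,-0.791,1.157,2.490,-26.972,4.529,-7.396,0.451
12,0.636,0.724,-0.669,0.092,-0.425,0.001,0.001,0.000,0.003,-0.003,-0.064,-0.791,1.157,2.538,-26.843,4.558,-7.369,0.456
13,0.636,0.724,-0.669,0.092,-0.425,0.001,-0.001,-0.001,0.002,-0.003,-0.064,-0.791,1.157,2.581,-26.726,4.585,-7.344,0.460
14,0.636,0.724,-0.669,0.092,-0.425,0.002,-0.003,-0.002,0.002,-0.004,-0.064,-0.791,1.157,2.620,-26.619,4.609,-7.321,0.464
15,0.636,0.724,-0.669,0.092,-0.425,0.002,-0.005,-0.003,0.001,-0.004,-0.064,-0.791,1.157,138.224,254.503,95.589,44.120,6.745
16,0.631,0.728,-0.655,0.094,-0.465,-0.930,0.793,2.823,0.298,-7.850,-0.066,-0.792,1.154,-15.890,-65.141,-7.812,-14.291,-0.404
17,0.623,0.735,-0.629,0.097,-0.536,-0.782,0.690,2.344,0.210,-6.298,-0.070,-0.794,1.149,-14.125,-61.824,-6.616,-13.537,-0.334
18,0.616,0.741,-0.608,0.098,-0.592,-0.639,0.595,1.913,0.135,-5.006,-0.074,-0.796,1.145,-12.487,-58.706,-5.520,-12.844,-0.266
19,0.610,0.747,-0.591,0.099,-0.637,-0.509,0.507,1.535,0.074,-3.934,-0.077,-0.797,1.141,-10.967,-55.786,-4.516,-12.210,-0.201
20,0.606,0.752,-0.577,0.100,-0.672,-0.394,0.426,1.208,0.027,-3.042,-0.080,-0.798,1.138,-9.558,-53.061,-3.597,-11.634,-0.142
21,0.602,0.756,-0.567,0.100,-0.698,-0.295,0.352,0.928,-0.005,-2.300,-0.083,-0.799,1.136,-8.254,-50.523,-2.756,-11.114,-0.087
22,0.600,0.759,-0.558,0.100,-0.718,-0.212,0.283,0.692,-0.022,-1.682,-0.085,-0.800,1.134,-7.050,-48.165,-1.987,-10.649,-0.036
23,0.598,0.761,-0.553,0.100,-0.732,-0.143,0.220,0.492,-0.031,-1.165,-0.086,-0.801,1.132,-5.941,-45.980,-1.285,-10.230,0.010
24,0.597,0.763,-0.549,0.099,-0.742,-0.085,0.164,0.323,-0.034,-0.732,-0.088,-0.801,1.131,-4.922,-43.957,-0.644,-9.851,0.052
25,0.596,0.765,-0.546,0.099,-0.747,-0.037,0.114,0.181,-0.034,-0.368,-0.088,-0.802,1.130,-3.988,-42.089,-0.058,-9.508,0.090
26,0.596,0.765,-0.545,0.099,-0.749,0.001,0.069,0.062,-0.031,-0.064,-0.089,-0.802,1.130,-3.132,-40.366,0.476,-9.199,0.126
27,0.596,0.766,-0.545,0.098,-0.749,0.022,0.030,-0.013,-0.020,0.115,-0.090,-0.802,1.130,-2.347,-38.781,0.962,-8.919,0.170
28,0.596,0.766,-0.545,0.098,-0.747,0.034,-0.003,-0.067,-0.010,0.237,-0.090,-0.802,1.130,-1.632,-37.330,1.402,-8.664,0.214
29,0.597,0.766,-0.546,0.098,-0.744,0.044,-0.031,-0.113,-0.005,0.338,-0.090,-0.802,1.130,-0.983,-36.010,1.804,-8.431,0.254
30,0.597,0.765,-0.547,0.098,-0.741,0.051,-0.054,-0.151,-0.002,0.421,-0.090,-0.802,1.130,,,,,
# any joint saturated: yes


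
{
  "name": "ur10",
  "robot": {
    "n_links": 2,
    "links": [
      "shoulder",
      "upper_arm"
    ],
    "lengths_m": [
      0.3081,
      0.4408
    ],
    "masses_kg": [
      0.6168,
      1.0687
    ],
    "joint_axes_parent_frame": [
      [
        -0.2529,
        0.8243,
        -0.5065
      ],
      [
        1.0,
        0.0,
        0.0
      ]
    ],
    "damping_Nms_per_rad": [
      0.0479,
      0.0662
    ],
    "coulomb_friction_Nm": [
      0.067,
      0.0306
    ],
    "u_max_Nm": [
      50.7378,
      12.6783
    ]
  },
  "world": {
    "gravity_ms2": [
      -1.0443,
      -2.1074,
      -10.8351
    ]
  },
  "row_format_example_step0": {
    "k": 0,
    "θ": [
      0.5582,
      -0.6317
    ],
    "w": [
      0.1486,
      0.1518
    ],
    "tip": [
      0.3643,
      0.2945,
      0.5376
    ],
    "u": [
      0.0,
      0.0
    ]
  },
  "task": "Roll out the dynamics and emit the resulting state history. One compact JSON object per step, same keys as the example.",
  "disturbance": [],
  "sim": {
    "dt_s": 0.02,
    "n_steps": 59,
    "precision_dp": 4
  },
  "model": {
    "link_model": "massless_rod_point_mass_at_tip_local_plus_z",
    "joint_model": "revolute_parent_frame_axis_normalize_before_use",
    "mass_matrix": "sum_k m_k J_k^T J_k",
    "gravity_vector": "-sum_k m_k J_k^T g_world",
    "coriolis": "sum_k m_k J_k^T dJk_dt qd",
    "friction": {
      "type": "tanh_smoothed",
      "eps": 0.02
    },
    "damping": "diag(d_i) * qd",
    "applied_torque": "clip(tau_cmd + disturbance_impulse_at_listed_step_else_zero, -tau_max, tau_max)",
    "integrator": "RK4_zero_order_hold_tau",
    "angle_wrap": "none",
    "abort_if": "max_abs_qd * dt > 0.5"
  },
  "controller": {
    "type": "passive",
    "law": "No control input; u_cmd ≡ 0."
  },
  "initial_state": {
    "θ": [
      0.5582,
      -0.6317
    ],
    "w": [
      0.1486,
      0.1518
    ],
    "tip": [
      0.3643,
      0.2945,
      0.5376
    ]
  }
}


{"k":1,"\u03b8":[0.5624,-0.6309],"w":[0.27,-0.0721],"tip":[0.3668,0.294,0.5362],"u":[0.0,0.0]}
{"k":2,"\u03b8":[0.569,-0.6345],"w":[0.394,-0.2896],"tip":[0.3706,0.2948,0.5326],"u":[0.0,0.0]}
{"k":3,"\u03b8":[0.5782,-0.6425],"w":[0.5207,-0.5072],"tip":[0.3757,0.2969,0.5267],"u":[0.0,0.0]}
{"k":4,"\u03b8":[0.5899,-0.6548],"w":[0.6512,-0.726],"tip":[0.382,0.3,0.5184],"u":[0.0,0.0]}
{"k":5,"\u03b8":[0.6042,-0.6716],"w":[0.7868,-0.947],"tip":[0.3895,0.3043,0.5075],"u":[0.0,0.0]}
{"k":6,"\u03b8":[0.6214,-0.6927],"w":[0.9287,-1.1708],"tip":[0.3982,0.3094,0.4939],"u":[0.0,0.0]}
{"k":7,"\u03b8":[0.6414,-0.7184],"w":[1.079,-1.3976],"tip":[0.4079,0.3154,0.4774],"u":[0.0,0.0]}
{"k":8,"\u03b8":[0.6646,-0.7486],"w":[1.2397,-1.6267],"tip":[0.4184,0.3219,0.4577],"u":[0.0,0.0]}
{"k":9,"\u03b8":[0.6911,-0.7835],"w":[1.4136,-1.8569],"tip":[0.4298,0.3288,0.4346],"u":[0.0,0.0]}
{"k":10,"\u03b8":[0.7213,-0.8229],"w":[1.6043,-2.0856],"tip":[0.4416,0.3357,0.4078],"u":[0.0,0.0]}
{"k":11,"\u03b8":[0.7554,-0.8669],"w":[1.8162,-2.309],"tip":[0.4537,0.3422,0.377],"u":[0.0,0.0]}
{"k":12,"\u03b8":[0.7941,-0.9152],"w":[2.0547,-2.5213],"tip":[0.4657,0.3479,0.3419],"u":[0.0,0.0]}
{"k":13,"\u03b8":[0.8378,-0.9676],"w":[2.3266,-2.7143],"tip":[0.4772,0.3523,0.3024],"u":[0.0,0.0]}
{"k":14,"\u03b8":[0.8874,-1.0236],"w":[2.6401,-2.8768],"tip":[0.4879,0.3547,0.2584],"u":[0.0,0.0]}
{"k":15,"\u03b8":[0.9438,-1.0824],"w":[3.0046,-2.994],"tip":[0.4971,0.3543,0.2098],"u":[0.0,0.0]}
{"k":16,"\u03b8":[1.008,-1.1429],"w":[3.4301,-3.0465],"tip":[0.5045,0.3505,0.1568],"u":[0.0,0.0]}
{"k":17,"\u03b8":[1.0815,-1.2036],"w":[3.9262,-3.0103],"tip":[0.5094,0.3424,0.0997],"u":[0.0,0.0]}
{"k":18,"\u03b8":[1.1656,-1.2625],"w":[4.4986,-2.8566],"tip":[0.5115,0.3294,0.039],"u":[0.0,0.0]}
{"k":19,"\u03b8":[1.2619,-1.3169],"w":[5.1452,-2.5536],"tip":[0.5102,0.3107,-0.0247],"u":[0.0,0.0]}
{"k":20,"\u03b8":[1.3718,-1.3635],"w":[5.8486,-2.0706],"tip":[0.5053,0.2857,-0.0905],"u":[0.0,0.0]}
{"k":21,"\u03b8":[1.496,-1.3984],"w":[6.5701,-1.3847],"tip":[0.4965,0.254,-0.1575],"u":[0.0,0.0]}
{"k":22,"\u03b8":[1.6343,-1.4175],"w":[7.2477,-0.4916],"tip":[0.4836,0.2152,-0.2248],"u":[0.0,0.0]}
{"k":23,"\u03b8":[1.7851,-1.4168],"w":[7.8046,0.5801],"tip":[0.4664,0.1689,-0.2912],"u":[0.0,0.0]}
{"k":24,"\u03b8":[1.9452,-1.3934],"w":[8.1744,1.7759],"tip":[0.4446,0.1148,-0.3555],"u":[0.0,0.0]}
{"k":25,"\u03b8":[2.1106,-1.3455],"w":[8.3261,3.0139],"tip":[0.4174,0.0524,-0.4158],"u":[0.0,0.0]}
{"k":26,"\u03b8":[2.2769,-1.2732],"w":[8.279,4.2008],"tip":[0.3842,-0.0182,-0.47],"u":[0.0,0.0]}
{"k":27,"\u03b8":[2.4408,-1.1784],"w":[8.094,5.2524],"tip":[0.3443,-0.0964,-0.515],"u":[0.0,0.0]}
{"k":28,"\u03b8":[2.6003,-1.0644],"w":[7.848,6.1069],"tip":[0.2972,-0.1806,-0.5478],"u":[0.0,0.0]}
{"k":29,"\u03b8":[2.7548,-0.9357],"w":[7.6092,6.7266],"tip":[0.243,-0.2679,-0.5653],"u":[0.0,0.0]}
{"k":30,"\u03b8":[2.905,-0.7971],"w":[7.4247,7.0934],"tip":[0.1825,-0.3548,-0.5656],"u":[0.0,0.0]}
{"k":31,"\u03b8":[3.0523,-0.6537],"w":[7.3186,7.2022],"tip":[0.1172,-0.437,-0.5479],"u":[0.0,0.0]}
{"k":32,"\u03b8":[3.1983,-0.5107],"w":[7.2946,7.0558],"tip":[0.049,-0.5104,-0.5131],"u":[0.0,0.0]}
{"k":33,"\u03b8":[3.3446,-0.3731],"w":[7.3391,6.6627],"tip":[-0.0199,-0.5718,-0.4635],"u":[0.0,0.0]}
{"k":34,"\u03b8":[3.4921,-0.2457],"w":[7.4228,6.0379],"tip":[-0.0875,-0.6189,-0.4024],"u":[0.0,0.0]}
{"k":35,"\u03b8":[3.6414,-0.133],"w":[7.5018,5.2049],"tip":[-0.1522,-0.6511,-0.3337],"u":[0.0,0.0]}
{"k":36,"\u03b8":[3.7918,-0.0387],"w":[7.5228,4.1997],"tip":[-0.2129,-0.6687,-0.2611],"u":[0.0,0.0]}
{"k":37,"\u03b8":[3.9416,0.0342],"w":[7.4332,3.0732],"tip":[-0.2692,-0.673,-0.1878],"u":[0.0,0.0]}
{"k":38,"\u03b8":[4.0882,0.0839],"w":[7.196,1.8902],"tip":[-0.3208,-0.6659,-0.1162],"u":[0.0,0.0]}
{"k":39,"\u03b8":[4.2284,0.1099],"w":[6.8028,0.7212],"tip":[-0.368,-0.6492,-0.048],"u":[0.0,0.0]}
{"k":40,"\u03b8":[4.3594,0.1132],"w":[6.2772,-0.3678],"tip":[-0.4108,-0.6246,0.0158],"u":[0.0,0.0]}
{"k":41,"\u03b8":[4.4789,0.0961],"w":[5.6659,-1.3253],"tip":[-0.4494,-0.5933,0.0745],"u":[0.0,0.0]}
{"k":42,"\u03b8":[4.5858,0.0612],"w":[5.0191,-2.1323],"tip":[-0.4839,-0.5567,0.1276],"u":[0.0,0.0]}
{"k":43,"\u03b8":[4.6797,0.0118],"w":[4.38,-2.7866],"tip":[-0.5142,-0.5156,0.1749],"u":[0.0,0.0]}
{"k":44,"\u03b8":[4.7612,-0.0493],"w":[3.7772,-3.3022],"tip":[-0.5403,-0.4711,0.216],"u":[0.0,0.0]}
{"k":45,"\u03b8":[4.8312,-0.1195],"w":[3.2249,-3.7018],"tip":[-0.5623,-0.424,0.2509],"u":[0.0,0.0]}
{"k":46,"\u03b8":[4.8906,-0.1968],"w":[2.7267,-4.0112],"tip":[-0.5804,-0.3752,0.2794],"u":[0.0,0.0]}
{"k":47,"\u03b8":[4.9406,-0.2795],"w":[2.2792,-4.2553],"tip":[-0.5947,-0.3252,0.3015],"u":[0.0,0.0]}
{"k":48,"\u03b8":[4.9821,-0.3667],"w":[1.8755,-4.456],"tip":[-0.6054,-0.2749,0.3173],"u":[0.0,0.0]}
{"k":49,"\u03b8":[5.0158,-0.4576],"w":[1.5076,-4.6314],"tip":[-0.6129,-0.2248,0.3268],"u":[0.0,0.0]}
{"k":50,"\u03b8":[5.0425,-0.5519],"w":[1.1667,-4.796],"tip":[-0.6171,-0.1753,0.3301],"u":[0.0,0.0]}
{"k":51,"\u03b8":[5.0626,-0.6494],"w":[0.8444,-4.9607],"tip":[-0.6182,-0.1269,0.3275],"u":[0.0,0.0]}
{"k":52,"\u03b8":[5.0764,-0.7504],"w":[0.5321,-5.1329],"tip":[-0.6163,-0.08,0.3189],"u":[0.0,0.0]}
{"k":53,"\u03b8":[5.0839,-0.8548],"w":[0.2206,-5.3176],"tip":[-0.6112,-0.035,0.3044],"u":[0.0,0.0]}
{"k":54,"\u03b8":[5.0851,-0.9632],"w":[-0.0995,-5.5165],"tip":[-0.6028,0.0077,0.2843],"u":[0.0,0.0]}
{"k":55,"\u03b8":[5.0798,-1.0756],"w":[-0.437,-5.7277],"tip":[-0.5908,0.0476,0.2588],"u":[0.0,0.0]}
{"k":56,"\u03b8":[5.0674,-1.1923],"w":[-0.8128,-5.9494],"tip":[-0.5749,0.084,0.2281],"u":[0.0,0.0]}
{"k":57,"\u03b8":[5.0469,-1.3136],"w":[-1.2497,-6.1746],"tip":[-0.5547,0.1163,0.1927],"u":[0.0,0.0]}
{"k":58,"\u03b8":[5.0168,-1.4393],"w":[-1.7806,-6.3921],"tip":[-0.5299,0.1436,0.1531],"u":[0.0,0.0]}
{"k":59,"\u03b8":[4.9747,-1.5691],"w":[-2.4537,-6.5839],"tip":[-0.5003,0.1652,0.1101]}


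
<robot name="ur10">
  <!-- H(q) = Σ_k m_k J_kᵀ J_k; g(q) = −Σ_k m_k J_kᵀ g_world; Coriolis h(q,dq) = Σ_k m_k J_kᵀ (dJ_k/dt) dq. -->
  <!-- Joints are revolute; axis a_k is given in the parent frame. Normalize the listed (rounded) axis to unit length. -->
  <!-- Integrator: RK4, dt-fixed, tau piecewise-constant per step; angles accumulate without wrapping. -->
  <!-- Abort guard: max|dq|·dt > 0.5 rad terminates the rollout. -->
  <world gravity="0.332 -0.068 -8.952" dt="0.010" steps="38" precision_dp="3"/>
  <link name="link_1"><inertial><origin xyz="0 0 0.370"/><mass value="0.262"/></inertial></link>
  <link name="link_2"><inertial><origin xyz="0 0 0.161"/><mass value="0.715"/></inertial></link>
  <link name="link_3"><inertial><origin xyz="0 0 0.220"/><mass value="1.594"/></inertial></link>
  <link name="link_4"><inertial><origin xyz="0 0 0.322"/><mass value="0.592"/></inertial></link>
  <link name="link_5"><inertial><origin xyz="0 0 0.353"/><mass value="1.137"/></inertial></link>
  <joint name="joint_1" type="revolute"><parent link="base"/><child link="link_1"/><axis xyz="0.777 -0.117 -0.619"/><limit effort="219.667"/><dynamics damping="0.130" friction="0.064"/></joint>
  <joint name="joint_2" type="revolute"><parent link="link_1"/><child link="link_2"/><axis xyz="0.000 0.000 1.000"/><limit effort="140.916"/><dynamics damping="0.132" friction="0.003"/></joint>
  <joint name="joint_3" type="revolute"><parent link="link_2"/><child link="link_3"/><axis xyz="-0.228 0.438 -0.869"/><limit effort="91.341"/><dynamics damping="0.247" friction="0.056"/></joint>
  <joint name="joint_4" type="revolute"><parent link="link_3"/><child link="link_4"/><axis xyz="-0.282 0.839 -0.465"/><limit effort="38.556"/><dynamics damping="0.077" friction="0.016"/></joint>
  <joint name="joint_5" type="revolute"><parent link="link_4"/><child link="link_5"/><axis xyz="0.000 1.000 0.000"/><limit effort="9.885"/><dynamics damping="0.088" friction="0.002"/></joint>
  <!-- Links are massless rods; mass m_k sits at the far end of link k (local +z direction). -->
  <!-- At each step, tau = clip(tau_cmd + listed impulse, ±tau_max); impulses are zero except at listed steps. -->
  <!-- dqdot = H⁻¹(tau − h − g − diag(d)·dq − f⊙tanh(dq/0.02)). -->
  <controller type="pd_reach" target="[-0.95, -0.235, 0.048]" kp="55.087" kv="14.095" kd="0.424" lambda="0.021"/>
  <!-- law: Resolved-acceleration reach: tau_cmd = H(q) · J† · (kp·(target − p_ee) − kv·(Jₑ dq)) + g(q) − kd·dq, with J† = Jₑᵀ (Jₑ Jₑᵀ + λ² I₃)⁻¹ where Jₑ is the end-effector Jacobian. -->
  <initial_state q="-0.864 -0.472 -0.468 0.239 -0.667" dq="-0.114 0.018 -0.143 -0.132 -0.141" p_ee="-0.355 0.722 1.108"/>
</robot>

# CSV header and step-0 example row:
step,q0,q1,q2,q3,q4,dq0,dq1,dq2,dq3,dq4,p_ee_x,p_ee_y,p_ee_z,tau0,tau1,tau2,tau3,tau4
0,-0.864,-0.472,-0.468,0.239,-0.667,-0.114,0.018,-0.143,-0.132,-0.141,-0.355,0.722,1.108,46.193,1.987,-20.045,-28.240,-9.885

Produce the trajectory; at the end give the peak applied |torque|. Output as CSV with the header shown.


step,q0,q1,q2,q3,q4,dq0,dq1,dq2,dq3,dq4,p_ee_x,p_ee_y,p_ee_z,tau0,tau1,tau2,tau3,tau4
1,-0.862,-0.483,-0.454,0.219,-0.661,0.512,-2.233,2.764,-3.702,1.273,-0.358,0.720,1.108,53.907,3.901,-19.098,-23.802,-9.885
2,-0.854,-0.513,-0.421,0.176,-0.648,1.019,-3.575,3.763,-5.035,1.415,-0.365,0.718,1.107,61.185,5.320,-17.999,-21.496,-9.885
3,-0.842,-0.552,-0.381,0.122,-0.636,1.516,-4.351,4.267,-5.684,0.973,-0.373,0.713,1.106,67.436,6.362,-17.108,-20.076,-9.885
4,-0.824,-0.598,-0.336,0.063,-0.630,2.027,-4.733,4.627,-6.133,0.237,-0.382,0.706,1.103,71.609,7.036,-16.504,-19.125,-9.885
5,-0.801,-0.646,-0.289,-0.000,-0.632,2.546,-4.832,4.875,-6.529,-0.610,-0.393,0.697,1.099,72.404,7.331,-16.145,-18.435,-9.885
6,-0.773,-0.694,-0.240,-0.067,-0.643,3.055,-4.731,4.946,-6.883,-1.451,-0.404,0.685,1.093,68.776,7.275,-15.907,-17.826,-9.885
7,-0.740,-0.740,-0.191,-0.137,-0.661,3.524,-4.502,4.758,-7.125,-2.243,-0.416,0.671,1.084,60.499,6.941,-15.628,-17.125,-9.885
8,-0.703,-0.783,-0.146,-0.208,-0.688,3.923,-4.195,4.265,-7.158,-3.011,-0.428,0.653,1.072,48.336,6.419,-15.161,-16.197,-9.885
9,-0.662,-0.823,-0.107,-0.278,-0.722,4.223,-3.838,3.473,-6.893,-3.828,-0.440,0.634,1.058,33.679,5.772,-14.404,-14.962,-9.885
10,-0.619,-0.859,-0.078,-0.344,-0.765,4.402,-3.443,2.433,-6.279,-4.769,-0.452,0.611,1.040,17.979,5.006,-13.312,-13.397,-7.775
11,-0.575,-0.891,-0.058,-0.406,-0.815,4.459,-3.022,1.637,-6.034,-5.082,-0.462,0.586,1.019,4.563,4.176,-11.998,-11.351,-5.300
12,-0.531,-0.919,-0.044,-0.466,-0.865,4.412,-2.620,1.021,-6.039,-4.881,-0.473,0.560,0.996,-5.758,3.278,-10.442,-9.004,-3.235
13,-0.487,-0.944,-0.037,-0.526,-0.911,4.283,-2.270,0.445,-6.046,-4.467,-0.483,0.532,0.972,-13.482,2.297,-8.651,-6.547,-1.451
14,-0.445,-0.965,-0.035,-0.587,-0.954,4.089,-1.967,-0.093,-6.014,-3.958,-0.492,0.503,0.946,-19.135,1.228,-6.698,-4.082,0.088
15,-0.406,-0.983,-0.038,-0.647,-0.990,3.843,-1.695,-0.560,-5.967,-3.393,-0.502,0.474,0.919,-23.191,0.078,-4.671,-1.667,1.390
16,-0.369,-0.999,-0.046,-0.706,-1.021,3.559,-1.484,-1.015,-5.862,-2.825,-0.512,0.445,0.892,-25.999,-1.106,-2.612,0.624,2.478
17,-0.335,-1.013,-0.059,-0.764,-1.047,3.246,-1.328,-1.441,-5.730,-2.250,-0.521,0.415,0.865,-27.850,-2.297,-0.582,2.767,3.357
18,-0.304,-1.026,-0.075,-0.820,-1.066,2.910,-1.228,-1.838,-5.589,-1.668,-0.531,0.385,0.837,-28.964,-3.463,1.373,4.742,4.039
19,-0.276,-1.038,-0.095,-0.875,-1.080,2.559,-1.186,-2.211,-5.447,-1.079,-0.541,0.356,0.810,-29.510,-4.578,3.218,6.533,4.543
20,-0.253,-1.049,-0.119,-0.929,-1.088,2.198,-1.204,-2.565,-5.312,-0.484,-0.550,0.327,0.782,-29.605,-5.614,4.928,8.134,4.891
21,-0.232,-1.062,-0.147,-0.982,-1.090,1.831,-1.285,-2.905,-5.186,0.117,-0.560,0.299,0.755,-29.324,-6.552,6.481,9.542,5.106
22,-0.216,-1.075,-0.177,-1.033,-1.086,1.463,-1.430,-3.236,-5.073,0.718,-0.569,0.271,0.729,-28.701,-7.371,7.863,10.756,5.214
23,-0.203,-1.091,-0.211,-1.083,-1.076,1.100,-1.638,-3.558,-4.977,1.318,-0.578,0.244,0.703,-27.714,-8.055,9.061,11.780,5.241
24,-0.194,-1.108,-0.248,-1.132,-1.059,0.747,-1.908,-3.874,-4.900,1.911,-0.586,0.218,0.677,-26.282,-8.577,10.064,12.616,5.212
25,-0.188,-1.129,-0.289,-1.181,-1.038,0.411,-2.237,-4.183,-4.841,2.488,-0.594,0.192,0.653,-24.244,-8.905,10.860,13.264,5.149
26,-0.186,-1.153,-0.332,-1.229,-1.010,0.103,-2.620,-4.485,-4.803,3.040,-0.602,0.168,0.629,-21.344,-8.988,11.437,13.725,5.074
27,-0.186,-1.182,-0.378,-1.277,-0.977,-0.164,-3.052,-4.781,-4.783,3.556,-0.608,0.144,0.606,-17.239,-8.751,11.782,13.994,5.004
28,-0.189,-1.214,-0.428,-1.325,-0.939,-0.372,-3.520,-5.067,-4.779,4.020,-0.614,0.121,0.584,-11.569,-8.114,11.888,14.069,4.955
29,-0.193,-1.252,-0.480,-1.373,-0.897,-0.499,-4.006,-5.336,-4.785,4.416,-0.619,0.099,0.563,-4.042,-6.996,11.753,13.951,4.938
30,-0.198,-1.295,-0.534,-1.420,-0.851,-0.516,-4.484,-5.578,-4.789,4.718,-0.623,0.079,0.544,5.450,-5.348,11.394,13.644,4.962
31,-0.203,-1.342,-0.591,-1.468,-0.803,-0.395,-4.918,-5.775,-4.780,4.901,-0.626,0.059,0.526,16.748,-3.180,10.841,13.162,5.032
32,-0.205,-1.393,-0.649,-1.516,-0.754,-0.110,-5.253,-5.891,-4.741,4.938,-0.628,0.041,0.509,29.404,-0.581,10.138,12.529,5.149
33,-0.204,-1.446,-0.708,-1.563,-0.705,0.352,-5.419,-5.868,-4.661,4.808,-0.630,0.023,0.493,42.653,2.258,9.333,11.782,5.307
34,-0.197,-1.500,-0.766,-1.609,-0.658,0.992,-5.327,-5.633,-4.525,4.499,-0.630,0.007,0.479,55.303,5.038,8.469,10.975,5.498
35,-0.183,-1.551,-0.820,-1.653,-0.615,1.790,-4.880,-5.097,-4.320,4.018,-0.629,-0.008,0.466,65.749,7.349,7.578,10.179,5.703
36,-0.161,-1.596,-0.867,-1.695,-0.578,2.697,-4.004,-4.192,-4.035,3.401,-0.628,-0.022,0.454,72.221,8.766,6.674,9.470,5.893
37,-0.129,-1.630,-0.903,-1.734,-0.547,3.645,-2.708,-2.940,-3.665,2.713,-0.627,-0.036,0.442,73.406,9.014,5.774,8.910,6.033
38,-0.088,-1.650,-0.925,-1.768,-0.523,4.564,-1.132,-1.484,-3.225,2.042,-0.626,-0.048,0.432,,,,,
# max |tau| (N·m): 73.406


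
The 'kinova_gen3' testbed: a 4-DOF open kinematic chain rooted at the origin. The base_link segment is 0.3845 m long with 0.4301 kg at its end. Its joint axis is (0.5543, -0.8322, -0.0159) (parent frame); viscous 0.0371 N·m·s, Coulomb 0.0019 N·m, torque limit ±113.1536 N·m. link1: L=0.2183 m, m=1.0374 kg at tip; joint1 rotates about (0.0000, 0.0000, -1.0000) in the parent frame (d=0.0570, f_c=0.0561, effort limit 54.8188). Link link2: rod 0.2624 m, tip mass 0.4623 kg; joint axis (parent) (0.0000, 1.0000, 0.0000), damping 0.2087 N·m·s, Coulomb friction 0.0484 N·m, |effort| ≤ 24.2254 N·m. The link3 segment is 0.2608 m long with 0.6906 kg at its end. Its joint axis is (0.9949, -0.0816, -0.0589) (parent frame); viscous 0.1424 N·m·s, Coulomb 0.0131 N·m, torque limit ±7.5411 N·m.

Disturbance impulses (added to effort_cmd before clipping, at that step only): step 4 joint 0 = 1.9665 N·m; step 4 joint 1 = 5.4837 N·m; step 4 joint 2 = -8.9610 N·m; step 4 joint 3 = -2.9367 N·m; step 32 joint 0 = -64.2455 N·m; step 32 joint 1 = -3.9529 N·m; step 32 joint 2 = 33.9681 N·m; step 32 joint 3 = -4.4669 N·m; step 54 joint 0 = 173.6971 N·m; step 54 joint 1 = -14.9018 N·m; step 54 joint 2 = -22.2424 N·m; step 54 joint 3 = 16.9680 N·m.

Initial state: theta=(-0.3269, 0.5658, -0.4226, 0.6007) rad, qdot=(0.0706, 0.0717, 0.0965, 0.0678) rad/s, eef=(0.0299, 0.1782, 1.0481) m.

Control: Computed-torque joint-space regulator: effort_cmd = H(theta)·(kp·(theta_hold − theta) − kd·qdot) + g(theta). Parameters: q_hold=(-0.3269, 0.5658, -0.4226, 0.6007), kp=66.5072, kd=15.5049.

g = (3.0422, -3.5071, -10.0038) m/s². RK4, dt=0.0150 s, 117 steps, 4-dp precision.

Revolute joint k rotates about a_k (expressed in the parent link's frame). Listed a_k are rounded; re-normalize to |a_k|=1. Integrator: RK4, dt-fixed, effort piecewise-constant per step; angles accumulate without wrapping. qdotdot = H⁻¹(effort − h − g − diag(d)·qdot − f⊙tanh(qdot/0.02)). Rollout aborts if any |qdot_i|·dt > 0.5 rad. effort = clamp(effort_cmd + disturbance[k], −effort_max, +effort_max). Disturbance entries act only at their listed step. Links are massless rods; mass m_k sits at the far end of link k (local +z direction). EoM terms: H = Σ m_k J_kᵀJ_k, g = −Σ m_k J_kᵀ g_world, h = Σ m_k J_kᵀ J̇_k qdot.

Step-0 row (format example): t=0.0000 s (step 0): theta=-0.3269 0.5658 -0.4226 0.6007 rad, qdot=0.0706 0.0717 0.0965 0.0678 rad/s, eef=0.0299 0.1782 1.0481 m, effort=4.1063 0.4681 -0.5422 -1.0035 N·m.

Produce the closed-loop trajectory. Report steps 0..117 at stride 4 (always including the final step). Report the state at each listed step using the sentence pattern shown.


t=0.0600 s (step 4): theta=-0.3247 0.5647 -0.4207 0.6009 rad, qdot=0.0179 -0.0013 0.0129 0.0065 rad/s, eef=0.0287 0.1762 1.0487 m, effort=6.8095 5.8466 -9.4784 -3.8539 N·m.
t=0.1200 s (step 8): theta=-0.3177 0.6277 -0.4273 0.5912 rad, qdot=0.0516 0.4293 -0.1515 -0.2067 rad/s, eef=0.0205 0.1915 1.0466 m, effort=4.9517 -0.3915 0.7232 -0.4769 N·m.
t=0.1800 s (step 12): theta=-0.3170 0.6342 -0.4328 0.5843 rad, qdot=-0.0083 -0.0036 -0.0069 0.0152 rad/s, eef=0.0186 0.1954 1.0460 m, effort=5.2716 -0.0337 0.0033 -0.6635 N·m.
t=0.2400 s (step 16): theta=-0.3179 0.6320 -0.4309 0.5883 rad, qdot=-0.0174 -0.0455 0.0609 0.1050 rad/s, eef=0.0196 0.1941 1.0460 m, effort=5.4062 0.0934 -0.2834 -0.7343 N·m.
t=0.3000 s (step 20): theta=-0.3189 0.6289 -0.4267 0.5949 rad, qdot=-0.0175 -0.0546 0.0717 0.1114 rad/s, eef=0.0214 0.1916 1.0462 m, effort=5.4647 0.1505 -0.4100 -0.7691 N·m.
t=0.3600 s (step 24): theta=-0.3199 0.6259 -0.4226 0.6012 rad, qdot=-0.0147 -0.0461 0.0650 0.0974 rad/s, eef=0.0231 0.1891 1.0463 m, effort=5.4903 0.1772 -0.4674 -0.7883 N·m.
t=0.4200 s (step 28): theta=-0.3207 0.6234 -0.4191 0.6065 rad, qdot=-0.0116 -0.0350 0.0525 0.0786 rad/s, eef=0.0245 0.1871 1.0464 m, effort=5.5008 0.1896 -0.4920 -0.7998 N·m.
t=0.4800 s (step 32): theta=-0.3213 0.6215 -0.4163 0.6106 rad, qdot=-0.0091 -0.0282 0.0391 0.0597 rad/s, eef=0.0257 0.1855 1.0465 m, effort=-58.7413 -3.7568 24.2254 -5.2742 N·m.
t=0.5400 s (step 36): theta=-0.3547 0.4315 -0.4201 0.5427 rad, qdot=-0.3040 -1.2297 0.2069 -0.0661 rad/s, eef=0.0652 0.1740 1.0542 m, effort=14.4930 0.9382 -4.1865 -0.5951 N·m.
t=0.6000 s (step 40): theta=-0.3624 0.4084 -0.4109 0.5506 rad, qdot=-0.0115 0.0109 0.0375 0.1154 rad/s, eef=0.0764 0.1697 1.0544 m, effort=9.5024 0.6193 -2.1383 -0.7500 N·m.
t=0.6600 s (step 44): theta=-0.3600 0.4129 -0.4140 0.5523 rad, qdot=0.0770 0.1435 -0.1024 -0.0123 rad/s, eef=0.0726 0.1695 1.0541 m, effort=6.9622 0.5062 -1.1769 -0.8279 N·m.
t=0.7200 s (step 48): theta=-0.3546 0.4238 -0.4209 0.5513 rad, qdot=0.0980 0.2034 -0.1198 -0.0186 rad/s, eef=0.0643 0.1701 1.0538 m, effort=5.7828 0.4567 -0.7364 -0.8700 N·m.
t=0.7800 s (step 52): theta=-0.3489 0.4359 -0.4277 0.5502 rad, qdot=0.0888 0.1917 -0.1061 -0.0180 rad/s, eef=0.0558 0.1710 1.0535 m, effort=5.3133 0.4312 -0.5491 -0.8817 N·m.
t=0.8400 s (step 56): theta=-0.3490 0.1144 -0.5444 0.3054 rad, qdot=0.0898 -8.4434 -2.9180 -6.9939 rad/s, eef=0.0296 0.1578 1.0620 m, effort=-17.0857 3.4623 6.2495 -2.8412 N·m.
t=0.9000 s (step 60): theta=-0.3360 -0.0232 -0.6036 0.1896 rad, qdot=0.1876 0.3640 -0.0743 0.2168 rad/s, eef=-0.0021 0.1398 1.0615 m, effort=-5.1363 1.9628 3.3769 -1.6920 N·m.
t=0.9600 s (step 64): theta=-0.3298 0.0213 -0.5947 0.2085 rad, qdot=0.0328 0.9342 0.2824 0.3164 rad/s, eef=-0.0057 0.1446 1.0615 m, effort=1.3632 1.0386 1.3736 -0.9289 N·m.
t=1.0200 s (step 68): theta=-0.3303 0.0775 -0.5758 0.2250 rad, qdot=-0.0388 0.9074 0.3246 0.2454 rad/s, eef=0.0011 0.1573 1.0621 m, effort=4.4875 0.5704 0.4273 -0.5525 N·m.
t=1.0800 s (step 72): theta=-0.3335 0.1270 -0.5575 0.2387 rad, qdot=-0.0601 0.7379 0.2839 0.2223 rad/s, eef=0.0107 0.1695 1.0624 m, effort=5.8403 0.3829 -0.0187 -0.4102 N·m.
t=1.1400 s (step 76): theta=-0.3371 0.1656 -0.5422 0.2519 rad, qdot=-0.0571 0.5575 0.2279 0.2260 rad/s, eef=0.0197 0.1785 1.0624 m, effort=6.3045 0.3351 -0.2287 -0.3873 N·m.
t=1.2000 s (step 80): theta=-0.3402 0.1943 -0.5301 0.2656 rad, qdot=-0.0449 0.4116 0.1761 0.2338 rad/s, eef=0.0271 0.1842 1.0624 m, effort=6.3563 0.3443 -0.3231 -0.4155 N·m.
t=1.2600 s (step 84): theta=-0.3424 0.2156 -0.5209 0.2797 rad, qdot=-0.0311 0.3079 0.1332 0.2365 rad/s, eef=0.0325 0.1872 1.0622 m, effort=6.2448 0.3701 -0.3594 -0.4595 N·m.
t=1.3200 s (step 88): theta=-0.3439 0.2318 -0.5140 0.2937 rad, qdot=-0.0193 0.2393 0.0993 0.2325 rad/s, eef=0.0361 0.1884 1.0621 m, effort=6.0914 0.3955 -0.3674 -0.5035 N·m.
t=1.3800 s (step 92): theta=-0.3448 0.2447 -0.5089 0.3074 rad, qdot=-0.0103 0.1957 0.0733 0.2230 rad/s, eef=0.0383 0.1885 1.0619 m, effort=5.9490 0.4151 -0.3628 -0.5416 N·m.
t=1.4400 s (step 96): theta=-0.3452 0.2555 -0.5051 0.3203 rad, qdot=-0.0041 0.1684 0.0541 0.2104 rad/s, eef=0.0395 0.1881 1.0616 m, effort=5.8351 0.4281 -0.3540 -0.5729 N·m.
t=1.5000 s (step 100): theta=-0.3454 0.2650 -0.5023 0.3325 rad, qdot=-0.0001 0.1515 0.0406 0.1964 rad/s, eef=0.0400 0.1873 1.0612 m, effort=5.7513 0.4358 -0.3454 -0.5979 N·m.
t=1.5600 s (step 104): theta=-0.3453 0.2737 -0.5002 0.3438 rad, qdot=0.0025 0.1411 0.0317 0.1826 rad/s, eef=0.0401 0.1865 1.0609 m, effort=5.6930 0.4395 -0.3390 -0.6177 N·m.
t=1.6200 s (step 108): theta=-0.3451 0.2819 -0.4985 0.3543 rad, qdot=0.0041 0.1342 0.0263 0.1693 rad/s, eef=0.0399 0.1858 1.0605 m, effort=5.6541 0.4405 -0.3356 -0.6336 N·m.
t=1.6800 s (step 112): theta=-0.3448 0.2898 -0.4970 0.3640 rad, qdot=0.0050 0.1283 0.0229 0.1565 rad/s, eef=0.0395 0.1851 1.0601 m, effort=5.6289 0.4399 -0.3345 -0.6466 N·m.
t=1.7400 s (step 116): theta=-0.3445 0.2973 -0.4957 0.3730 rad, qdot=0.0054 0.1224 0.0207 0.1445 rad/s, eef=0.0391 0.1845 1.0597 m, effort=5.6126 0.4382 -0.3350 -0.6575 N·m.
t=1.7550 s (step 117): theta=-0.3444 0.2991 -0.4954 0.3752 rad, qdot=0.0054 0.1209 0.0202 0.1416 rad/s, eef=0.0390 0.1844 1.0596 m.
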